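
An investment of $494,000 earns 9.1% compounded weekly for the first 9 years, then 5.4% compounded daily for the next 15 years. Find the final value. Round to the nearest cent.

After 9 years at 9.1%: 494,000 × 2.266607476732 ≈ 1,119,704.0935.
Then 15 years at 5.4%: 1,119,704.0935 × 2.247773314275 ≈ 2,516,840.9813.

$2,516,840.98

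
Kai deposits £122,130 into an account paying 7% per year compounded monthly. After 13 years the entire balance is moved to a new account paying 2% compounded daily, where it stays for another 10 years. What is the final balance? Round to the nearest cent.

£369,605.67

After 13 years at 7%: 122,130 × 2.47776293349 ≈ 302,609.1871.
Then 10 years at 2%: 302,609.1871 × 1.22139606581 ≈ 369,605.6706.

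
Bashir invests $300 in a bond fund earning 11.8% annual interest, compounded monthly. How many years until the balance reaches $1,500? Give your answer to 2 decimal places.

We need (1 + 0.00983333)^(12t) = 5, so 12t = ln 5 / ln 1.009833 ≈ 164.4751.
t ≈ 164.4751/12 = 13.7063 years.

13.71 years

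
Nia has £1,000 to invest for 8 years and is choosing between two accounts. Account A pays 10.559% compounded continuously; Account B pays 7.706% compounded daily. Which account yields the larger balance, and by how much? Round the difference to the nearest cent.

A: e^(0.10559·8) = e^0.84472 ≈ 2.327326072, so 1,000 × 2.327326072 ≈ 2,327.3261.
B: (1 + 0.07706/365)^2920 ≈ 1.852275591, so 1,000 × 1.852275591 ≈ 1,852.2756.
Difference ≈ 475.0505 in favor of A.

Account A, by £475.05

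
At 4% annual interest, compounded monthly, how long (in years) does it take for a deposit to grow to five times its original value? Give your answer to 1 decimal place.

(1 + 0.00333333)^(12t) = 5.
12t = ln 5 / ln(1 + 0.00333333) ≈ 1.6094/0.00332779 ≈ 483.6356.
t ≈ 40.3030.

40.3 years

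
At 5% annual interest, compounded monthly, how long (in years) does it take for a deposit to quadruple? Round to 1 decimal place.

27.8 years

(1 + 0.00416667)^(12t) = 4.
12t = ln 4 / ln(1 + 0.00416667) ≈ 1.3863/0.00415801 ≈ 333.4033.
t ≈ 27.7836.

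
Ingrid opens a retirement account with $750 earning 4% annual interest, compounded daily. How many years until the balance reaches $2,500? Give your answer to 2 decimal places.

30.10 years

(1 + 0.000109589)^(365t) = 2,500/750 = 3.3333.
365t·ln(1 + 0.000109589) = ln(3.3333); 365t = 1.204/0.000109583 ≈ 10986.8538.
t ≈ 30.1010 years.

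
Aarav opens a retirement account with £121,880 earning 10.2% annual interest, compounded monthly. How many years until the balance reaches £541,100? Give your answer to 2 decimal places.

(1 + 0.0085)^(12t) = 541,100/121,880 = 4.4396.
12t·ln(1 + 0.0085) = ln(4.4396); 12t = 1.4906/0.00846408 ≈ 176.1051.
t ≈ 14.6754 years.

14.68 years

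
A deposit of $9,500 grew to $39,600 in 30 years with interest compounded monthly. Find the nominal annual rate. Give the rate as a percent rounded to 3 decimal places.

4.768%

The 360-period growth factor is 39,600/9,500 = 4.16842.
r/12 = 4.16842^(1/360) − 1 ≈ 0.00397325, so r ≈ 12·0.00397325 = 4.76790%.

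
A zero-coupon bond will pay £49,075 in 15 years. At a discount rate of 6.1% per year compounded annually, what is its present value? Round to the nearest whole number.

£20,190

Annual rate = 6.1% = 0.061; 15 periods.
P = 49,075/(1 + 0.061)^15 ≈ 49,075/2.430696628 ≈ 20,189.6853.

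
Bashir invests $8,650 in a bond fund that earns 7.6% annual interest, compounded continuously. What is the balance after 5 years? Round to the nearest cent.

$12,648.76

A = P·e^(rt) = 8,650·e^(0.076·5) = 8,650·e^0.38.
e^0.38 ≈ 1.4622845894, so A ≈ 12,648.7617.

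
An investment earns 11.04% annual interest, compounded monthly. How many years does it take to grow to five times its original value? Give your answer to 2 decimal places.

(1 + 0.0092)^(12t) = 5.
12t = ln 5 / ln(1 + 0.0092) ≈ 1.6094/0.00915794 ≈ 175.7424.
t ≈ 14.6452.

14.65 years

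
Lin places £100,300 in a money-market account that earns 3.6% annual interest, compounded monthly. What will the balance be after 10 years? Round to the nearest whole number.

£143,685

Periodic rate = 3.6%/12 = 0.003; periods = 12·10 = 120.
A = 100,300·(1 + 0.003)^120 ≈ 100,300·1.43255716931 ≈ 143,685.4841.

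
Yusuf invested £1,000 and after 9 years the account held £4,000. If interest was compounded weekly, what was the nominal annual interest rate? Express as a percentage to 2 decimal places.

The 468-period growth factor is 4,000/1,000 = 4.
r/52 = 4^(1/468) − 1 ≈ 0.00296656, so r ≈ 52·0.00296656 = 15.42611%.

15.43%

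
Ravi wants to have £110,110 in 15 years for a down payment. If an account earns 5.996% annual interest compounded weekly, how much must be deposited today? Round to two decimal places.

£44,817.47

Periodic rate = 5.996%/52 = 0.00115308; 780 periods.
P = 110,110/(1 + 0.05996/52)^780 ≈ 110,110/2.45685446646 ≈ 44,817.4695.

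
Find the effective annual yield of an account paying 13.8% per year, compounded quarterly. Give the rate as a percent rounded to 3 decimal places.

One year is 4 periods at 0.0345 each: (1 + 0.0345)^4 ≈ 1.145307.
EAR = 1.145307 − 1 ≈ 14.53072%.

14.531%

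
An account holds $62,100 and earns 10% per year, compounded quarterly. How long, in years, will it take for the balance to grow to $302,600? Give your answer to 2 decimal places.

16.03 years

We need (1 + 0.025)^(4t) = 4.8728, so 4t = ln 4.8728 / ln 1.025 ≈ 64.1352.
t ≈ 64.1352/4 = 16.0338 years.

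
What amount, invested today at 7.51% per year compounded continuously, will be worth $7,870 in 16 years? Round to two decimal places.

$2,366.61

P = A·e^(−rt) = 7,870·e^(−1.2016).
e^(−1.2016) ≈ 0.3007126865, so P ≈ 2,366.6088.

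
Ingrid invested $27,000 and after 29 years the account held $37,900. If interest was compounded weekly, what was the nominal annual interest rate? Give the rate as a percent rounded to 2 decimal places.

1.17%

The 1508-period growth factor is 37,900/27,000 = 1.4037.
r/52 = 1.4037^(1/1508) − 1 ≈ 0.000224902, so r ≈ 52·0.000224902 = 1.16949%.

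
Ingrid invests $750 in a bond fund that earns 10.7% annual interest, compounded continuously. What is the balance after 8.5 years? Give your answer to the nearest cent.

$1,862.31

A = P·e^(rt) = 750·e^(0.107·8.5) = 750·e^0.9095.
e^0.9095 ≈ 2.483080683, so A ≈ 1,862.3105.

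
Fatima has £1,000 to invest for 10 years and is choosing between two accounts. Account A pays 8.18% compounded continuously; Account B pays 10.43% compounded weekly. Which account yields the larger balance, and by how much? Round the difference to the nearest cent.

Account A growth factor: e^(0.0818·10) = e^0.818 ≈ 2.265963376; balance ≈ 2,265.9634.
Account B growth factor: (1 + 0.1043/52)^520 ≈ 2.834754644; balance ≈ 2,834.7546.
Account B is larger by 568.7913.

Account B, by £568.79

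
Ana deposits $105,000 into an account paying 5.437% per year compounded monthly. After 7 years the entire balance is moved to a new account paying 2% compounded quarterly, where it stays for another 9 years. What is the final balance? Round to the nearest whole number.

$183,689

After 7 years at 5.437%: 105,000 × 1.46189041147 ≈ 153,498.4932.
Then 9 years at 2%: 153,498.4932 × 1.19668052482 ≈ 183,688.6574.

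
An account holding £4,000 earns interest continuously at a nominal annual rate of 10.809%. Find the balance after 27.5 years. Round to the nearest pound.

A = P·e^(rt) = 4,000·e^(0.10809·27.5) = 4,000·e^2.972475.
e^2.972475 ≈ 19.540221846, so A ≈ 78,160.8874.

£78,161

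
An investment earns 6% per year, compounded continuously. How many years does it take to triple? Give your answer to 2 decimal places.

e^(0.06t) = 3, so 0.06t = ln 3 ≈ 1.0986.
t ≈ 1.0986/0.06 ≈ 18.3102.

18.31 years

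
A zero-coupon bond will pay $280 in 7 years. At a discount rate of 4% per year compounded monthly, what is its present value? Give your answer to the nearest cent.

$211.72

Growth factor = (1 + 0.04/12)^84 ≈ 1.32251386.
P = 280/1.32251386 ≈ 211.7180.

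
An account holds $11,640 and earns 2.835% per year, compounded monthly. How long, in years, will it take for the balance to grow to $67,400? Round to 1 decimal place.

62.0 years

We need (1 + 0.0023625)^(12t) = 5.7904, so 12t = ln 5.7904 / ln 1.002363 ≈ 744.2418.
t ≈ 744.2418/12 = 62.0202 years.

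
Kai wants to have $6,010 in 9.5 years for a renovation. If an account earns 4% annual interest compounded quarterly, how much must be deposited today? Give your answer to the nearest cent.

$4,117.77

Growth factor = (1 + 0.01)^38 ≈ 1.459527236.
P = 6,010/1.459527236 ≈ 4,117.7717.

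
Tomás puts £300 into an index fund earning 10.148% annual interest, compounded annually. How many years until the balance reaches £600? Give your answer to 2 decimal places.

We need (1 + 0.10148)^t = 2, so t = ln 2 / ln 1.10148 ≈ 7.1714.

7.17 years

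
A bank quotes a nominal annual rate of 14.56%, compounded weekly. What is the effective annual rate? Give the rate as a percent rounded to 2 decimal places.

15.65%

EAR = (1 + 14.56%/52)^52 − 1 = (1 + 0.0028)^52 − 1.
(1 + 0.0028)^52 ≈ 1.156498, so EAR ≈ 15.64981%.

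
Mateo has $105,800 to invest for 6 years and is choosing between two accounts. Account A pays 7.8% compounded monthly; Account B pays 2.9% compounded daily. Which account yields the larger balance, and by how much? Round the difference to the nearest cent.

Account A growth factor: (1 + 0.0065)^72 ≈ 1.59438097752; balance ≈ 168,685.5074.
Account B growth factor: (1 + 0.029/365)^2190 ≈ 1.19004734023; balance ≈ 125,907.0086.
Account A is larger by 42,778.4988.

Account A, by $42,778.50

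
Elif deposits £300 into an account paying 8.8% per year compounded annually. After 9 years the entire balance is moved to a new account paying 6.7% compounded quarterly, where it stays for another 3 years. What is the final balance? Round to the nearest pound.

Phase 1: 300·(1 + 0.088)^9 ≈ 640.8868.
Phase 2: 640.8868·(1 + 0.01675)^12 ≈ 782.2607.

£782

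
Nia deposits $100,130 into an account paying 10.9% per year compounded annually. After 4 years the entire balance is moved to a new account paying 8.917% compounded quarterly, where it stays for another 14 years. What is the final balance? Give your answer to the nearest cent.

$520,595.22

Phase 1: 100,130·(1 + 0.109)^4 ≈ 151,457.3664.
Phase 2: 151,457.3664·(1 + 0.0222925)^56 ≈ 520,595.2243.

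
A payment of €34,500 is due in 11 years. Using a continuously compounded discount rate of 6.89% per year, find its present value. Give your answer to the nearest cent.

P = A·e^(−rt) = 34,500·e^(−0.7579).
e^(−0.7579) ≈ 0.46864955843, so P ≈ 16,168.4098.

€16,168.41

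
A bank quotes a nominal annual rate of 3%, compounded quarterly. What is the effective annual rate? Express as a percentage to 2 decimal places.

EAR = (1 + 3%/4)^4 − 1 = (1 + 0.0075)^4 − 1.
(1 + 0.0075)^4 ≈ 1.030339, so EAR ≈ 3.03392%.

3.03%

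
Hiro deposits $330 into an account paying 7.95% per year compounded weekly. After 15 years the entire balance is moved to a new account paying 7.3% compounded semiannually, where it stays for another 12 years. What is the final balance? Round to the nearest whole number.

Phase 1: 330·(1 + 0.0795/52)^780 ≈ 1,086.4622.
Phase 2: 1,086.4622·(1 + 0.0365)^24 ≈ 2,568.4906.

$2,568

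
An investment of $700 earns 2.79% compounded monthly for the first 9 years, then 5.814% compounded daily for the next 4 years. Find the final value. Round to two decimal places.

$1,135.05

After 9 years at 2.79%: 700 × 1.285064033 ≈ 899.5448.
Then 4 years at 5.814%: 899.5448 × 1.261802785 ≈ 1,135.0482.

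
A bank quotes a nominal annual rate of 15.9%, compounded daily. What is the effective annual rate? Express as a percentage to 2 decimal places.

17.23%

EAR = (1 + 15.9%/365)^365 − 1 = (1 + 0.000435616)^365 − 1.
(1 + 0.000435616)^365 ≈ 1.172297, so EAR ≈ 17.22974%.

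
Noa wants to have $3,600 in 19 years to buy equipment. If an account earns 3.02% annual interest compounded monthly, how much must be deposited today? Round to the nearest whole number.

$2,030

Growth factor = (1 + 0.0302/12)^228 ≈ 1.773720251.
P = 3,600/1.773720251 ≈ 2,029.6323.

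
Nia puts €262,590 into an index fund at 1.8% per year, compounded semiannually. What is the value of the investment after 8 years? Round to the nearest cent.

Periodic rate = 1.8%/2 = 0.009; periods = 2·8 = 16.
A = 262,590·(1 + 0.009)^16 ≈ 262,590·1.15414044326 ≈ 303,065.7390.

€303,065.74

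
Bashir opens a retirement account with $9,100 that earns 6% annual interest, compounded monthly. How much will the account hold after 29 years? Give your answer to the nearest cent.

Periodic rate = 6%/12 = 0.005; periods = 12·29 = 348.
A = 9,100·(1 + 0.005)^348 ≈ 9,100·5.672695751 ≈ 51,621.5313.

$51,621.53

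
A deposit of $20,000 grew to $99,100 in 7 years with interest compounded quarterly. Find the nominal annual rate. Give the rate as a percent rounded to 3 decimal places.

The 28-period growth factor is 99,100/20,000 = 4.955.
r/4 = 4.955^(1/28) − 1 ≈ 0.0588221, so r ≈ 4·0.0588221 = 23.52883%.

23.529%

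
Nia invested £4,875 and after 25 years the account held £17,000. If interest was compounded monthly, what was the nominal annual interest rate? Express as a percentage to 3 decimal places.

5.007%

The 300-period growth factor is 17,000/4,875 = 3.48718.
r/12 = 3.48718^(1/300) − 1 ≈ 0.00417232, so r ≈ 12·0.00417232 = 5.00679%.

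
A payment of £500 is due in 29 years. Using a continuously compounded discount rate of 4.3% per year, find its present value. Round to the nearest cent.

P = A·e^(−rt) = 500·e^(−1.247).
e^(−1.247) ≈ 0.287365602, so P ≈ 143.6828.

£143.68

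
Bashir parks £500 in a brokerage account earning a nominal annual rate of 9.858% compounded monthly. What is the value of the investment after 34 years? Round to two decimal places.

Periodic rate = 9.858%/12 = 0.008215; periods = 12·34 = 408.
A = 500·(1 + 0.008215)^408 ≈ 500·28.163526292 ≈ 14,081.7631.

£14,081.76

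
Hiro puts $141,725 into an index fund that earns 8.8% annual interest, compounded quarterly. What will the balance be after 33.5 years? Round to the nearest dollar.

$2,617,378

Growth factor = (1 + 0.022)^134 ≈ 18.46800727783.
A ≈ 141,725 × 18.46800727783 ≈ 2,617,378.3315.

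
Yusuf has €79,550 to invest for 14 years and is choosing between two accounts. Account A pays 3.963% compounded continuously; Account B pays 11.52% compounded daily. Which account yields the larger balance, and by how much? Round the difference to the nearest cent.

Account A growth factor: e^(0.03963·14) = e^0.55482 ≈ 1.74162746361; balance ≈ 138,546.4647.
Account B growth factor: (1 + 0.1152/365)^5110 ≈ 5.01556230846; balance ≈ 398,987.9816.
Account B is larger by 260,441.5169.

Account B, by €260,441.52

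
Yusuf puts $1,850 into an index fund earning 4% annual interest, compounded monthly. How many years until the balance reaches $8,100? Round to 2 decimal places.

(1 + 0.00333333)^(12t) = 8,100/1,850 = 4.3784.
12t·ln(1 + 0.00333333) = ln(4.3784); 12t = 1.4767/0.00332779 ≈ 443.7415.
t ≈ 36.9785 years.

36.98 years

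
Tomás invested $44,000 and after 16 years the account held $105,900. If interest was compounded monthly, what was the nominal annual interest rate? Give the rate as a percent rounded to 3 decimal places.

5.502%

The 192-period growth factor is 105,900/44,000 = 2.40682.
r/12 = 2.40682^(1/192) − 1 ≈ 0.00458499, so r ≈ 12·0.00458499 = 5.50198%.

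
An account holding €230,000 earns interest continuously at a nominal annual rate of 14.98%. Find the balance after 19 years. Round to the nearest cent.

€3,961,108.97

A = P·e^(rt) = 230,000·e^(0.1498·19) = 230,000·e^2.8462.
e^2.8462 ≈ 17.22221292941, so A ≈ 3,961,108.9738.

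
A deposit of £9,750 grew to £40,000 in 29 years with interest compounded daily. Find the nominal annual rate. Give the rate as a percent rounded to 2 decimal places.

(1 + r/365)^10585 = 40,000/9,750 = 4.10256.
1 + r/365 = 4.10256^(1/10585) ≈ 1.000133, so r/365 ≈ 0.000133369.
r ≈ 365·0.000133369 = 4.86795%.

4.87%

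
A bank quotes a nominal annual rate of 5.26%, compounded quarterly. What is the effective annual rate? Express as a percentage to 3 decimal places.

EAR = (1 + 5.26%/4)^4 − 1 = (1 + 0.01315)^4 − 1.
(1 + 0.01315)^4 ≈ 1.053647, so EAR ≈ 5.36467%.

5.365%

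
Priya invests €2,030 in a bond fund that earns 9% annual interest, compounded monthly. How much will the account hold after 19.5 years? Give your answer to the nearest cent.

Growth factor = (1 + 0.0075)^234 ≈ 5.7456984101.
A ≈ 2,030 × 5.7456984101 ≈ 11,663.7678.

€11,663.77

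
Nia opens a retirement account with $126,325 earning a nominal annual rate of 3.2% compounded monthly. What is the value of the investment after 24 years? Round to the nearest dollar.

Growth factor = (1 + 0.032/12)^288 ≈ 2.1532488978.
A ≈ 126,325 × 2.1532488978 ≈ 272,009.1670.

$272,009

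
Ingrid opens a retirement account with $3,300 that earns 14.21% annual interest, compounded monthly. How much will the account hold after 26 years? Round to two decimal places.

$129,906.96

Periodic rate = 14.21%/12 = 0.0118417; periods = 12·26 = 312.
A = 3,300·(1 + 0.1421/12)^312 ≈ 3,300·39.3657465661 ≈ 129,906.9637.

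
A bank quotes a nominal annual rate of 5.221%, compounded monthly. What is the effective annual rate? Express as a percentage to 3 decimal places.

5.348%

One year is 12 periods at 0.00435083 each: (1 + 0.00435083)^12 ≈ 1.053478.
EAR = 1.053478 − 1 ≈ 5.34777%.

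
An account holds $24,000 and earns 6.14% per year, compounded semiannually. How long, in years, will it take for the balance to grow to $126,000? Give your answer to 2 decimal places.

27.42 years

We need (1 + 0.0307)^(2t) = 5.25, so 2t = ln 5.25 / ln 1.0307 ≈ 54.8389.
t ≈ 54.8389/2 = 27.4194 years.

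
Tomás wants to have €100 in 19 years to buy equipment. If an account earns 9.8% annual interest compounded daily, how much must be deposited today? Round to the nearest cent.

€15.54

Periodic rate = 9.8%/365 = 0.000268493; 6935 periods.
P = 100/(1 + 0.098/365)^6935 ≈ 100/6.4349887 ≈ 15.5400.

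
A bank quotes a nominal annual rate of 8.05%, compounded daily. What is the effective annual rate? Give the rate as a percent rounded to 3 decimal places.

One year is 365 periods at 0.000220548 each: (1 + 0.000220548)^365 ≈ 1.083819.
EAR = 1.083819 − 1 ≈ 8.38192%.

8.382%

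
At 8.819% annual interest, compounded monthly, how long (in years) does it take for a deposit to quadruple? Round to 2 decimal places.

(1 + 0.00734917)^(12t) = 4.
12t = ln 4 / ln(1 + 0.00734917) ≈ 1.3863/0.00732229 ≈ 189.3252.
t ≈ 15.7771.

15.78 years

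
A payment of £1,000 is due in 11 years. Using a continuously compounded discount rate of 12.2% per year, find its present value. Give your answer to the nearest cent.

£261.32

P = A·e^(−rt) = 1,000·e^(−1.342).
e^(−1.342) ≈ 0.261322501, so P ≈ 261.3225.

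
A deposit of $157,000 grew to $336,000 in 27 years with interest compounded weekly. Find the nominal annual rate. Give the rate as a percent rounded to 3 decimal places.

The 1404-period growth factor is 336,000/157,000 = 2.14013.
r/52 = 2.14013^(1/1404) − 1 ≈ 0.000542074, so r ≈ 52·0.000542074 = 2.81878%.

2.819%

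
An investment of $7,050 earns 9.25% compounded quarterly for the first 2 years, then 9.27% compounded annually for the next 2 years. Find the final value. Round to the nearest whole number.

Phase 1: 7,050·(1 + 0.023125)^8 ≈ 8,464.8388.
Phase 2: 8,464.8388·(1 + 0.0927)^2 ≈ 10,106.9607.

$10,107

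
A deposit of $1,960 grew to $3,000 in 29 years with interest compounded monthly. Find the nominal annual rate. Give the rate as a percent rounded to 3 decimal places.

(1 + r/12)^348 = 3,000/1,960 = 1.53061.
1 + r/12 = 1.53061^(1/348) ≈ 1.001224, so r/12 ≈ 0.00122393.
r ≈ 12·0.00122393 = 1.46872%.

1.469%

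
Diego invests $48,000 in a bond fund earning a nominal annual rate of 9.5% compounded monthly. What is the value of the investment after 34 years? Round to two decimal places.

Growth factor = (1 + 0.095/12)^408 ≈ 24.96017772299.
A ≈ 48,000 × 24.96017772299 ≈ 1,198,088.5307.

$1,198,088.53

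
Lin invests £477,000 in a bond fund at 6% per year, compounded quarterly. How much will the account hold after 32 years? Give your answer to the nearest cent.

Periodic rate = 6%/4 = 0.015; periods = 4·32 = 128.
A = 477,000·(1 + 0.015)^128 ≈ 477,000·6.724397962664 ≈ 3,207,537.8282.

£3,207,537.83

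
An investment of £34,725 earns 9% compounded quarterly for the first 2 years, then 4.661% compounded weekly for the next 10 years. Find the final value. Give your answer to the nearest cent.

After 2 years at 9%: 34,725 × 1.1948311418 ≈ 41,490.5114.
Then 10 years at 4.661%: 41,490.5114 × 1.5934336742 ≈ 66,112.3780.

£66,112.38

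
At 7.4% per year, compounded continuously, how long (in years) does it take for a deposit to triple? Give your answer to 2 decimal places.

e^(0.074t) = 3, so 0.074t = ln 3 ≈ 1.0986.
t ≈ 1.0986/0.074 ≈ 14.8461.

14.85 years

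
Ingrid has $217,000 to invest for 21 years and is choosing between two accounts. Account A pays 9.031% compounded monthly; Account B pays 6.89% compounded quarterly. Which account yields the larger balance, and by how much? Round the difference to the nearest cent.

Account A growth factor: (1 + 0.09031/12)^252 ≈ 6.615459079786; balance ≈ 1,435,554.6203.
Account B growth factor: (1 + 0.017225)^84 ≈ 4.19788089402; balance ≈ 910,940.1540.
Account A is larger by 524,614.4663.

Account A, by $524,614.47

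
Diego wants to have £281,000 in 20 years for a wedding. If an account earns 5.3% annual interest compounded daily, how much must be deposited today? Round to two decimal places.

£97,361.57

Growth factor = (1 + 0.053/365)^7300 ≈ 2.88614888736.
P = 281,000/2.88614888736 ≈ 97,361.5745.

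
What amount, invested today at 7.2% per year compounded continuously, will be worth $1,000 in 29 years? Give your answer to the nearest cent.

P = A·e^(−rt) = 1,000·e^(−2.088).
e^(−2.088) ≈ 0.123934758, so P ≈ 123.9348.

$123.93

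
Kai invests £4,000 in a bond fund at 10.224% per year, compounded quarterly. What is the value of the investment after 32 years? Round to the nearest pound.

Growth factor = (1 + 0.02556)^128 ≈ 25.293995171.
A ≈ 4,000 × 25.293995171 ≈ 101,175.9807.

£101,176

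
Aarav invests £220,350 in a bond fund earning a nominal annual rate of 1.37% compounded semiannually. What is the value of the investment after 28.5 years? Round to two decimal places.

Growth factor = (1 + 0.00685)^57 ≈ 1.47567982883.
A ≈ 220,350 × 1.47567982883 ≈ 325,166.0503.

£325,166.05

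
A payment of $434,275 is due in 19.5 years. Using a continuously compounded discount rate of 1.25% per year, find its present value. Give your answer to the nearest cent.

P = A·e^(−rt) = 434,275·e^(−0.24375).
e^(−0.24375) ≈ 0.783683530657, so P ≈ 340,334.1653.

$340,334.17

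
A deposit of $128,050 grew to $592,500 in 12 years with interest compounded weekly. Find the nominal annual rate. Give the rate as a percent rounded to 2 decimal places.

(1 + r/52)^624 = 592,500/128,050 = 4.6271.
1 + r/52 = 4.6271^(1/624) ≈ 1.002458, so r/52 ≈ 0.00245803.
r ≈ 52·0.00245803 = 12.78177%.

12.78%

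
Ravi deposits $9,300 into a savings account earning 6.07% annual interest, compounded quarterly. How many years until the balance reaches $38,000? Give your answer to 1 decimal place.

23.4 years

We need (1 + 0.015175)^(4t) = 4.086, so 4t = ln 4.086 / ln 1.015175 ≈ 93.4580.
t ≈ 93.4580/4 = 23.3645 years.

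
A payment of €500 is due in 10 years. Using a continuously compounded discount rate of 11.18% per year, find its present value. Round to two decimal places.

€163.47

P = A·e^(−rt) = 500·e^(−1.118).
e^(−1.118) ≈ 0.326933007, so P ≈ 163.4665.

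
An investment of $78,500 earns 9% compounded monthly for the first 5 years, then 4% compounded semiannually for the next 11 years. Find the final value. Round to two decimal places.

$190,010.12

Phase 1: 78,500·(1 + 0.0075)^60 ≈ 122,905.9606.
Phase 2: 122,905.9606·(1 + 0.02)^22 ≈ 190,010.1165.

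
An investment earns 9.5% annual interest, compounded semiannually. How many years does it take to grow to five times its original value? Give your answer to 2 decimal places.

(1 + 0.0475)^(2t) = 5.
2t = ln 5 / ln(1 + 0.0475) ≈ 1.6094/0.0464064 ≈ 34.6814.
t ≈ 17.3407.

17.34 years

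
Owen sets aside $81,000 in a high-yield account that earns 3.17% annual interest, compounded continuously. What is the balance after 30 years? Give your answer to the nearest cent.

$209,652.03

A = P·e^(rt) = 81,000·e^(0.0317·30) = 81,000·e^0.951.
e^0.951 ≈ 2.58829666226, so A ≈ 209,652.0296.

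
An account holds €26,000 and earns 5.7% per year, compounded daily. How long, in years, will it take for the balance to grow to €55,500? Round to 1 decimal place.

13.3 years

(1 + 0.000156164)^(365t) = 55,500/26,000 = 2.1346.
365t·ln(1 + 0.000156164) = ln(2.1346); 365t = 0.75829/0.000156152 ≈ 4856.0733.
t ≈ 13.3043 years.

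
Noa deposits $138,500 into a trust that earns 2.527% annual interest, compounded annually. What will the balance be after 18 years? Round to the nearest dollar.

Annual rate = 2.527% = 0.02527; years = 18.
A = 138,500·(1 + 0.02527)^18 ≈ 138,500·1.56707036347 ≈ 217,039.2453.

$217,039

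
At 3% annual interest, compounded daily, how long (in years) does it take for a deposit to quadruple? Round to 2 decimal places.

46.21 years

(1 + 0.0000821918)^(365t) = 4.
365t = ln 4 / ln(1 + 0.0000821918) ≈ 1.3863/8.21884e-05 ≈ 16867.2745.
t ≈ 46.2117.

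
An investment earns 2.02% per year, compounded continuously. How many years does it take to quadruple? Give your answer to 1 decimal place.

e^(0.0202t) = 4, so 0.0202t = ln 4 ≈ 1.3863.
t ≈ 1.3863/0.0202 ≈ 68.6284.

68.6 years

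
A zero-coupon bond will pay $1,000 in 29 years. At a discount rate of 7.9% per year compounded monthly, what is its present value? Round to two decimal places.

$101.93

Growth factor = (1 + 0.079/12)^348 ≈ 9.81087757.
P = 1,000/9.81087757 ≈ 101.9277.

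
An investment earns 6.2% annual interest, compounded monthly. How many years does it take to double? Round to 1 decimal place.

(1 + 0.00516667)^(12t) = 2.
12t = ln 2 / ln(1 + 0.00516667) ≈ 0.69315/0.00515337 ≈ 134.5038.
t ≈ 11.2086.

11.2 years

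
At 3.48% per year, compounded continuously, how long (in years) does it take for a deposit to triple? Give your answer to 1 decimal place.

e^(0.0348t) = 3, so 0.0348t = ln 3 ≈ 1.0986.
t ≈ 1.0986/0.0348 ≈ 31.5693.

31.6 years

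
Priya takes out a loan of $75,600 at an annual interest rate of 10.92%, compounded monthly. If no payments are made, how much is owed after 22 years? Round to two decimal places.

Periodic rate = 10.92%/12 = 0.0091; periods = 12·22 = 264.
A = 75,600·(1 + 0.0091)^264 ≈ 75,600·10.9302584181 ≈ 826,327.5364.

$826,327.54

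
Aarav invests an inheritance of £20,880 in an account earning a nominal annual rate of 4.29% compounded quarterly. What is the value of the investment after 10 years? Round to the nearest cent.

Periodic rate = 4.29%/4 = 0.010725; periods = 4·10 = 40.
A = 20,880·(1 + 0.010725)^40 ≈ 20,880·1.5322171514 ≈ 31,992.6941.

£31,992.69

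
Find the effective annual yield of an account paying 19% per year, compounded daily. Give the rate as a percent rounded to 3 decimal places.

20.919%

EAR = (1 + 19%/365)^365 − 1 = (1 + 0.000520548)^365 − 1.
(1 + 0.000520548)^365 ≈ 1.20919, so EAR ≈ 20.91898%.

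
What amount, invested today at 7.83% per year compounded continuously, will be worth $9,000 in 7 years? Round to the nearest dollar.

P = A·e^(−rt) = 9,000·e^(−0.5481).
e^(−0.5481) ≈ 0.5780470571, so P ≈ 5,202.4235.

$5,202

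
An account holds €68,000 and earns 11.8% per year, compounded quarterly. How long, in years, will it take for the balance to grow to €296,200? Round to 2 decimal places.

12.65 years

We need (1 + 0.0295)^(4t) = 4.3559, so 4t = ln 4.3559 / ln 1.0295 ≈ 50.6145.
t ≈ 50.6145/4 = 12.6536 years.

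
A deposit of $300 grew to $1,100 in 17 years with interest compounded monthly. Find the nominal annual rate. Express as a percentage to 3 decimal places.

(1 + r/12)^204 = 1,100/300 = 3.66667.
1 + r/12 = 3.66667^(1/204) ≈ 1.006389, so r/12 ≈ 0.00638936.
r ≈ 12·0.00638936 = 7.66723%.

7.667%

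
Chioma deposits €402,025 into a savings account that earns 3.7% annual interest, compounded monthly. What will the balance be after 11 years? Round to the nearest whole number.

Growth factor = (1 + 0.037/12)^132 ≈ 1.50136370006.
A ≈ 402,025 × 1.50136370006 ≈ 603,585.7415.

€603,586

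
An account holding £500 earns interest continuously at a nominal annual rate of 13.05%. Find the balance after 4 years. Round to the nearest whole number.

£843

A = P·e^(rt) = 500·e^(0.1305·4) = 500·e^0.522.
e^0.522 ≈ 1.68539507, so A ≈ 842.6975.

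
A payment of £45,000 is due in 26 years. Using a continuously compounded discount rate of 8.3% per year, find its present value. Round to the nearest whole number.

£5,200

P = A·e^(−rt) = 45,000·e^(−2.158).
e^(−2.158) ≈ 0.11555600208, so P ≈ 5,200.0201.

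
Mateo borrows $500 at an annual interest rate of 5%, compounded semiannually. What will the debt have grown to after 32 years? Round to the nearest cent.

Periodic rate = 5%/2 = 0.025; periods = 2·32 = 64.
A = 500·(1 + 0.025)^64 ≈ 500·4.856544641 ≈ 2,428.2723.

$2,428.27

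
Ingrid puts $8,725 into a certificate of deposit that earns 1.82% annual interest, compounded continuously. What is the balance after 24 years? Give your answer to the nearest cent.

$13,504.09

A = P·e^(rt) = 8,725·e^(0.0182·24) = 8,725·e^0.4368.
e^0.4368 ≈ 1.5477464968, so A ≈ 13,504.0882.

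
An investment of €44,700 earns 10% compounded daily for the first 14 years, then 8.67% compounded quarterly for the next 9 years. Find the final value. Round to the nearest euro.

€392,190

Phase 1: 44,700·(1 + 0.1/365)^5110 ≈ 181,232.6846.
Phase 2: 181,232.6846·(1 + 0.021675)^36 ≈ 392,189.6400.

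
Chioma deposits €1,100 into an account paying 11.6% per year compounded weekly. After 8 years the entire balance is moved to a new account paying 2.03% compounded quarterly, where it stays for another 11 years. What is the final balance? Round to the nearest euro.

Phase 1: 1,100·(1 + 0.116/52)^416 ≈ 2,779.5155.
Phase 2: 2,779.5155·(1 + 0.005075)^44 ≈ 3,472.9762.

€3,473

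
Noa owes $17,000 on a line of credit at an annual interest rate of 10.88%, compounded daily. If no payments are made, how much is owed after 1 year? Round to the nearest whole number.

Periodic rate = 10.88%/365 = 0.000298082; periods = 365·1 = 365.
A = 17,000·(1 + 0.1088/365)^365 ≈ 17,000·1.1149212644 ≈ 18,953.6615.

$18,954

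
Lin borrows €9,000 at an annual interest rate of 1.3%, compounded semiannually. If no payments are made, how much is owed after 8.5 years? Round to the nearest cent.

€10,047.93

Periodic rate = 1.3%/2 = 0.0065; periods = 2·8.5 = 17.
A = 9,000·(1 + 0.0065)^17 ≈ 9,000·1.1164370662 ≈ 10,047.9336.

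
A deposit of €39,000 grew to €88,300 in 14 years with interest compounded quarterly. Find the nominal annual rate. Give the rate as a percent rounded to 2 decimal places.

(1 + r/4)^56 = 88,300/39,000 = 2.2641.
1 + r/4 = 2.2641^(1/56) ≈ 1.014699, so r/4 ≈ 0.0146995.
r ≈ 4·0.0146995 = 5.87978%.

5.88%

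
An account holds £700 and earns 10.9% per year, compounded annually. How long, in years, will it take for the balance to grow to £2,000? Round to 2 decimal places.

10.15 years

We need (1 + 0.109)^t = 2.8571, so t = ln 2.8571 / ln 1.109 ≈ 10.1473.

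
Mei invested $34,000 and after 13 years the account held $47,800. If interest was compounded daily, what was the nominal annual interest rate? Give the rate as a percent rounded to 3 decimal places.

2.621%

(1 + r/365)^4745 = 47,800/34,000 = 1.40588.
1 + r/365 = 1.40588^(1/4745) ≈ 1.000072, so r/365 ≈ 0.0000717971.
r ≈ 365·0.0000717971 = 2.62059%.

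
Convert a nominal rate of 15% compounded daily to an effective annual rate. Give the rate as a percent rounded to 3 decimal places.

16.180%

EAR = (1 + 15%/365)^365 − 1 = (1 + 0.000410959)^365 − 1.
(1 + 0.000410959)^365 ≈ 1.161798, so EAR ≈ 16.17984%.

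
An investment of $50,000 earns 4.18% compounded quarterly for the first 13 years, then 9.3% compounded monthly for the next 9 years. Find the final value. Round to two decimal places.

After 13 years at 4.18%: 50,000 × 1.7170030555 ≈ 85,850.1528.
Then 9 years at 9.3%: 85,850.1528 × 2.30198843325 ≈ 197,626.0587.

$197,626.06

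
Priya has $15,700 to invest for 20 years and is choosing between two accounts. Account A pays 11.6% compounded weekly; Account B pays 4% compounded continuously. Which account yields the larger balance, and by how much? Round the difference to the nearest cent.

Account A, by $124,404.84

A: (1 + 0.116/52)^1040 ≈ 10.1494158248, so 15,700 × 10.1494158248 ≈ 159,345.8284.
B: e^(0.04·20) = e^0.8 ≈ 2.2255409285, so 15,700 × 2.2255409285 ≈ 34,940.9926.
Difference ≈ 124,404.8359 in favor of A.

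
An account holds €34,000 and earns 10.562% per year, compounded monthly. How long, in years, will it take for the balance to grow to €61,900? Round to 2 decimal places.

(1 + 0.00880167)^(12t) = 61,900/34,000 = 1.8206.
12t·ln(1 + 0.00880167) = ln(1.8206); 12t = 0.59916/0.00876316 ≈ 68.3726.
t ≈ 5.6977 years.

5.70 years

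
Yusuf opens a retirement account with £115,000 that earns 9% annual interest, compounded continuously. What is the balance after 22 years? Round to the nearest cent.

A = P·e^(rt) = 115,000·e^(0.09·22) = 115,000·e^1.98.
e^1.98 ≈ 7.24274298516, so A ≈ 832,915.4433.

£832,915.44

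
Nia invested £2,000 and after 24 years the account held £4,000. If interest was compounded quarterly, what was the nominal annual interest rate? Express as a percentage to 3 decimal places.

2.899%

The 96-period growth factor is 4,000/2,000 = 2.
r/4 = 2^(1/96) − 1 ≈ 0.00724641, so r ≈ 4·0.00724641 = 2.89856%.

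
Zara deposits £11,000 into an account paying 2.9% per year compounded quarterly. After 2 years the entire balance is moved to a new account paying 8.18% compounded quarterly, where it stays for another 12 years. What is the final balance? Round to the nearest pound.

£30,796

After 2 years at 2.9%: 11,000 × 1.0594932849 ≈ 11,654.4261.
Then 12 years at 8.18%: 11,654.4261 × 2.6424272586 ≈ 30,795.9733.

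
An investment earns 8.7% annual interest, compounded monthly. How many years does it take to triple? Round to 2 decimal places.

(1 + 0.00725)^(12t) = 3.
12t = ln 3 / ln(1 + 0.00725) ≈ 1.0986/0.00722385 ≈ 152.0814.
t ≈ 12.6734.

12.67 years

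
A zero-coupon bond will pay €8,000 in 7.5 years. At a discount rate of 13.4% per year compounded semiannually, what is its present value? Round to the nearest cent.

€3,024.29

Growth factor = (1 + 0.067)^15 ≈ 2.645247371.
P = 8,000/2.645247371 ≈ 3,024.2918.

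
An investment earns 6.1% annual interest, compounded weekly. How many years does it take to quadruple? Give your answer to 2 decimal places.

22.74 years

(1 + 0.00117308)^(52t) = 4.
52t = ln 4 / ln(1 + 0.00117308) ≈ 1.3863/0.00117239 ≈ 1182.4521.
t ≈ 22.7395.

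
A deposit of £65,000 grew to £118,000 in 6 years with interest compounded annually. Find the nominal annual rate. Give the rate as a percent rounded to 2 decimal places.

The 6-period growth factor is 118,000/65,000 = 1.81538.
r = 1.81538^(1/6) − 1 ≈ 0.104489, i.e. 10.44891%.

10.45%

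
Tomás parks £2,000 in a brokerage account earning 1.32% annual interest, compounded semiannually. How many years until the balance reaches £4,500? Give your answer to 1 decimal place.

61.6 years

(1 + 0.0066)^(2t) = 4,500/2,000 = 2.25.
2t·ln(1 + 0.0066) = ln(2.25); 2t = 0.81093/0.00657832 ≈ 123.2732.
t ≈ 61.6366 years.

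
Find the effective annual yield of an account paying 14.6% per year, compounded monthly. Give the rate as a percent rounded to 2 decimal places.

One year is 12 periods at 0.0121667 each: (1 + 0.0121667)^12 ≈ 1.156177.
EAR = 1.156177 − 1 ≈ 15.61771%.

15.62%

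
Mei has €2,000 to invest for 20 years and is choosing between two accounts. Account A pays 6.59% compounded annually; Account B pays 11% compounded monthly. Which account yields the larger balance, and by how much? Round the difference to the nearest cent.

Account B, by €10,702.67

A: (1 + 0.0659)^20 ≈ 3.583680175, so 2,000 × 3.583680175 ≈ 7,167.3604.
B: (1 + 0.11/12)^240 ≈ 8.9350153492, so 2,000 × 8.9350153492 ≈ 17,870.0307.
Difference ≈ 10,702.6703 in favor of B.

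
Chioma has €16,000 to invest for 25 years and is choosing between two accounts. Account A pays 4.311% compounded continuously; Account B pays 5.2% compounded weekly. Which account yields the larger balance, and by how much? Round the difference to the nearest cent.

A: e^(0.04311·25) = e^1.07775 ≈ 2.9380614702, so 16,000 × 2.9380614702 ≈ 47,008.9835.
B: (1 + 0.001)^1300 ≈ 3.6669139876, so 16,000 × 3.6669139876 ≈ 58,670.6238.
Difference ≈ 11,661.6403 in favor of B.

Account B, by €11,661.64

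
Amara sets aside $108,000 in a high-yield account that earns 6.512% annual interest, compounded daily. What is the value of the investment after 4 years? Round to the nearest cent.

Growth factor = (1 + 0.06512/365)^1460 ≈ 1.29752261622.
A ≈ 108,000 × 1.29752261622 ≈ 140,132.4426.

$140,132.44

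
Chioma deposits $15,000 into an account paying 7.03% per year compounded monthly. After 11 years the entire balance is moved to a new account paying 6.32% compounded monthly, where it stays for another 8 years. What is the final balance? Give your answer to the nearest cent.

After 11 years at 7.03%: 15,000 × 2.1620215425 ≈ 32,430.3231.
Then 8 years at 6.32%: 32,430.3231 × 1.6557817322 ≈ 53,697.5366.

$53,697.54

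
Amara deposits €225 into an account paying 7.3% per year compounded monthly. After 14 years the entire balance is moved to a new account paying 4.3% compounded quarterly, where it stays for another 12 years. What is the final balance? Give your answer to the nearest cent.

€1,041.33

After 14 years at 7.3%: 225 × 2.770156915 ≈ 623.2853.
Then 12 years at 4.3%: 623.2853 × 1.670705877 ≈ 1,041.3264.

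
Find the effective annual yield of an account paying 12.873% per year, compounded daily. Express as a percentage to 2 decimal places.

EAR = (1 + 12.873%/365)^365 − 1 = (1 + 0.000352685)^365 − 1.
(1 + 0.000352685)^365 ≈ 1.137357, so EAR ≈ 13.73572%.

13.74%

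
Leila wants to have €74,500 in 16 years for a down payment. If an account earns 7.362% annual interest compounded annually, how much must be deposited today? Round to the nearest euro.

Annual rate = 7.362% = 0.07362; 16 periods.
P = 74,500/(1 + 0.07362)^16 ≈ 74,500/3.1160864003 ≈ 23,908.1946.

€23,908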